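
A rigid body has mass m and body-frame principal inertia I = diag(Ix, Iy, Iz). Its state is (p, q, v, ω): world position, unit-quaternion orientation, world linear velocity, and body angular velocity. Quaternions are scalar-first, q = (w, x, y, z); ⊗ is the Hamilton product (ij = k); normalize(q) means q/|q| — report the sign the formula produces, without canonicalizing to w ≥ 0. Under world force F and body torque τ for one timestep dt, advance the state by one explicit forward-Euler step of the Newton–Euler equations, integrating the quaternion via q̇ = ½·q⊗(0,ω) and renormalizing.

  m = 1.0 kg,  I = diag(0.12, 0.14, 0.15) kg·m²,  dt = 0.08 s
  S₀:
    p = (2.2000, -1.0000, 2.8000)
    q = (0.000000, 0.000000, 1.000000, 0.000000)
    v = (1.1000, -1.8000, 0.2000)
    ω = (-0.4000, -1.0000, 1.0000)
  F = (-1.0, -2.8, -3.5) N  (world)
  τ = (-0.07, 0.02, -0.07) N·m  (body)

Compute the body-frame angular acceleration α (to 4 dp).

α = (-0.5000, 0.0571, -0.5200)

gyro term ω×Iω = (-0.0100, 0.0120, 0.0080)
(τ − ω×Iω)/I = (-0.5000, 0.0571, -0.5200)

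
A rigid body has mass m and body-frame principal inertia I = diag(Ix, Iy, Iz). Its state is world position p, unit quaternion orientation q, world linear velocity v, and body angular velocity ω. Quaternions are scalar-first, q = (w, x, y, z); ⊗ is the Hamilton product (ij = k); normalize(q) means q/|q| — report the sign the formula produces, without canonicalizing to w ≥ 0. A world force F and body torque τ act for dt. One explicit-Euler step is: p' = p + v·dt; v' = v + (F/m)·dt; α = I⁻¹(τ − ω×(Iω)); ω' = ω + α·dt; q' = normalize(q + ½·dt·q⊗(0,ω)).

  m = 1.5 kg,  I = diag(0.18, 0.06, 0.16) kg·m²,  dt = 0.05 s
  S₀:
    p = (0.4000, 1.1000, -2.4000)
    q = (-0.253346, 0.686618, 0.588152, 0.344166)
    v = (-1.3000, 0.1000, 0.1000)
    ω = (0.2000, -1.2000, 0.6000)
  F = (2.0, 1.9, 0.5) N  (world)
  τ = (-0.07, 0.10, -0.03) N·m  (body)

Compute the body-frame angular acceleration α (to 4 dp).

α = (0.0111, 1.6267, -0.3675)

precession coupling ω×(Iω) = (-0.0720, 0.0024, 0.0288)
(τ − ω×Iω)/I = (0.0111, 1.6267, -0.3675)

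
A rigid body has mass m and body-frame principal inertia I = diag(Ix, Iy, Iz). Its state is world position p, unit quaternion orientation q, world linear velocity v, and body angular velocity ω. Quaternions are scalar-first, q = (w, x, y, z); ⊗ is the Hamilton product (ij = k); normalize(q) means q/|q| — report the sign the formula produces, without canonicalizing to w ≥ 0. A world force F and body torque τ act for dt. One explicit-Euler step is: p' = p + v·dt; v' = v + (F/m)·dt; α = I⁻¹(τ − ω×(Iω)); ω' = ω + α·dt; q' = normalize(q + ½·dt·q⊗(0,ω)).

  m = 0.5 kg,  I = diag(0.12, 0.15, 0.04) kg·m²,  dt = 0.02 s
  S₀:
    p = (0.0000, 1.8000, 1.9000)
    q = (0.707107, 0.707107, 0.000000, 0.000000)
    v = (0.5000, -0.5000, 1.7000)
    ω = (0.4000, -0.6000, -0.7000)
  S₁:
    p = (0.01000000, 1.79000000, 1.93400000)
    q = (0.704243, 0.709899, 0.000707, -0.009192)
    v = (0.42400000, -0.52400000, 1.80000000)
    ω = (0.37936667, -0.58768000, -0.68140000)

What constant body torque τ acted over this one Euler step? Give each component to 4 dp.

τ = (-0.1700, 0.0700, 0.0300)

Δω = ω₁−ω₀ = (-0.02063333, 0.01232000, 0.01860000)
precession coupling = (-0.0462, -0.0224, -0.0072)
I·α + gyro = (-0.1700, 0.0700, 0.0300)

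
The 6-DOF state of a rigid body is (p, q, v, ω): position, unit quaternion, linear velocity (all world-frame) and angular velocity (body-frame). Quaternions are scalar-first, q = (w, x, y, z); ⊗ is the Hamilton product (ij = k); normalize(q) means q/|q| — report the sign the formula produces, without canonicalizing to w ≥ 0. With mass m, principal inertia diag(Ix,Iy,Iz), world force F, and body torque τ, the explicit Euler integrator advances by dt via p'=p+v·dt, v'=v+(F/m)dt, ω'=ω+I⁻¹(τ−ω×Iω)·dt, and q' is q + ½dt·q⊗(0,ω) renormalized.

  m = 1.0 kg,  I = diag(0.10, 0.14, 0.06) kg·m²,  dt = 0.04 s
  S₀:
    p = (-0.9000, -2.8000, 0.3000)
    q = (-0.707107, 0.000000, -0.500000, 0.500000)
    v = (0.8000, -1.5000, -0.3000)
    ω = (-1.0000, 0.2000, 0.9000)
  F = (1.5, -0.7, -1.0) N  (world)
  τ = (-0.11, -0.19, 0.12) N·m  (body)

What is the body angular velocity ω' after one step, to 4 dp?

ω×(Iω) gyroscopic = (-0.0144, -0.0360, -0.0080)
(τ − ω×Iω)/I = (-0.9560, -1.1000, 2.1333)
ω' = ω + α·dt = (-1.0382, 0.1560, 0.9853)

ω' = (-1.0382, 0.1560, 0.9853)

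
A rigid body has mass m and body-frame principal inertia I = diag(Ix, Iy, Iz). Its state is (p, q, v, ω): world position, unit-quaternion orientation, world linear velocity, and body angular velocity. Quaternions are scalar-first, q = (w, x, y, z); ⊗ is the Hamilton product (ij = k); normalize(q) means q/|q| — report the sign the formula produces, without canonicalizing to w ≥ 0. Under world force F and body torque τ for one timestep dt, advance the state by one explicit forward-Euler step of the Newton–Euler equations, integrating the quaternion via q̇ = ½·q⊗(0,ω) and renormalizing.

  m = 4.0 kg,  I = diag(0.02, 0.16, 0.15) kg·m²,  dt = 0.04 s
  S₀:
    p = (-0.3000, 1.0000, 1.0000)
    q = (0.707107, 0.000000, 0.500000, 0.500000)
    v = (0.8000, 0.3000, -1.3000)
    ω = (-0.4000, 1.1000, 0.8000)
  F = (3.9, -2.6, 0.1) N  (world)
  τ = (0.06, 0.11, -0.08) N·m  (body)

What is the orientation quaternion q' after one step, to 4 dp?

q' = (0.6878, -0.0087, 0.5114, 0.5151)

Hamilton product q⊗(0,ω) = (-0.9500000, -0.4328428, 0.5778177, 0.7656856)
q + ½dt·q⊗(0,ω), renormalized = (0.6878, -0.0087, 0.5114, 0.5151)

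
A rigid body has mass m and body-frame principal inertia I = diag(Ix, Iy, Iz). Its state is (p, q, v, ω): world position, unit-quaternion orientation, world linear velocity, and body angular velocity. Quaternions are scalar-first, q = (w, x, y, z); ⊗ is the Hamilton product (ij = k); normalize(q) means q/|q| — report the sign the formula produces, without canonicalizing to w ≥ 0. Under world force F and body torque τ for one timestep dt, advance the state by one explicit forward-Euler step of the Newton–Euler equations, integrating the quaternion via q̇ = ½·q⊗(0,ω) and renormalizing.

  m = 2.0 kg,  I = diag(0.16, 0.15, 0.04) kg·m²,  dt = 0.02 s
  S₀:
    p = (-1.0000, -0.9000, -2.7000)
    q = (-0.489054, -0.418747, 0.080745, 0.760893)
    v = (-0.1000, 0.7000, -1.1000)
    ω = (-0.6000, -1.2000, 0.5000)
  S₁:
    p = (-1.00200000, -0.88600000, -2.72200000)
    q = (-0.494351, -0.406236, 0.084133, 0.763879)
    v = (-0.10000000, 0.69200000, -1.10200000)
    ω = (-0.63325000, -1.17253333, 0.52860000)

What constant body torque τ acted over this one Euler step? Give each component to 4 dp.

τ = (-0.2000, 0.1700, 0.0500)

Δω = ω₁−ω₀ = (-0.03325000, 0.02746667, 0.02860000)
ω₀×(Iω₀) = (0.0660, -0.0360, -0.0072)
applied torque τ = (-0.2000, 0.1700, 0.0500)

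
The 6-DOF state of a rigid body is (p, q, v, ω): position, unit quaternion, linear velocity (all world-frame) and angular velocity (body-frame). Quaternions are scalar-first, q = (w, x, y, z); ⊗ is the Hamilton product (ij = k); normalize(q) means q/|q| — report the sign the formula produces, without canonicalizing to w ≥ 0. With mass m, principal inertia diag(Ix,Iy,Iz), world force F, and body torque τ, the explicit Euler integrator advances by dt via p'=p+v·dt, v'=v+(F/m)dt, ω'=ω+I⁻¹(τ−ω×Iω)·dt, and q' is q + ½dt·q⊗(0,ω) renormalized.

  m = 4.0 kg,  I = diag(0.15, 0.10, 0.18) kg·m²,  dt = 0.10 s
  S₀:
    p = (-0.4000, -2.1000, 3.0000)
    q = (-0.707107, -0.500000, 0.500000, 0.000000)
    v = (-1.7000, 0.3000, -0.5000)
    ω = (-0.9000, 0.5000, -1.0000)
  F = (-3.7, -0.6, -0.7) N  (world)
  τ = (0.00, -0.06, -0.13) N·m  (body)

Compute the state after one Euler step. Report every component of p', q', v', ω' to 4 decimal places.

p' = p + v·dt = (-0.5700, -2.0700, 2.9500)
new velocity v' = (-1.7925, 0.2850, -0.5175)
precession coupling ω×(Iω) = (-0.0400, -0.0270, 0.0225)
(τ − ω×Iω)/I = (0.2667, -0.3300, -0.8472)
ω' = ω + α·dt = (-0.8733, 0.4670, -1.0847)
2q̇ = q⊗(0,ω) = (-0.7000000, 0.1363963, -0.8535535, 0.9071070)
updated quaternion q' = (-0.7402, -0.4919, 0.4561, 0.0452)

p' = (-0.5700, -2.0700, 2.9500)
q' = (-0.7402, -0.4919, 0.4561, 0.0452)
v' = (-1.7925, 0.2850, -0.5175)
ω' = (-0.8733, 0.4670, -1.0847)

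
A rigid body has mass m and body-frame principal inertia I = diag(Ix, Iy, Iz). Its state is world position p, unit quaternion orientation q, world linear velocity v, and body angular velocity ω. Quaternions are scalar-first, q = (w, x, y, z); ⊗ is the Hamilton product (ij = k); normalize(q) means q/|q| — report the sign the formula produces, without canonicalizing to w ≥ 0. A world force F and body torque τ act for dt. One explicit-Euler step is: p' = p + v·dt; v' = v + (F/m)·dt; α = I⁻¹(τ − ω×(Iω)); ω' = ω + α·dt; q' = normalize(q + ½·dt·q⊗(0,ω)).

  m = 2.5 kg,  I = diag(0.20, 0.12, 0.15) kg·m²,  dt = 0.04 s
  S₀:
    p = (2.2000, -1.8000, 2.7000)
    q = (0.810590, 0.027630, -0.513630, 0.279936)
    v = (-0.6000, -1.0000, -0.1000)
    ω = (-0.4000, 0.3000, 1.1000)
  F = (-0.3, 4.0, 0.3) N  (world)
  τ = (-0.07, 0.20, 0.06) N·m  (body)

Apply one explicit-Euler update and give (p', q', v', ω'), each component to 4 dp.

new position p' = (2.1760, -1.8400, 2.6960)
v + (F/m)dt = (-0.6048, -0.9360, -0.0952)
gyro term ω×Iω = (0.0099, -0.0220, 0.0096)
(τ − ω×Iω)/I = (-0.3995, 1.8500, 0.3360)
new body rate ω' = (-0.4160, 0.3740, 1.1134)
2q̇ = q⊗(0,ω) = (-0.1427886, -0.9732098, 0.1008096, 0.6944860)
q + ½dt·q⊗(0,ω), renormalized = (0.8075, 0.0082, -0.5115, 0.2937)

p' = (2.1760, -1.8400, 2.6960)
q' = (0.8075, 0.0082, -0.5115, 0.2937)
v' = (-0.6048, -0.9360, -0.0952)
ω' = (-0.4160, 0.3740, 1.1134)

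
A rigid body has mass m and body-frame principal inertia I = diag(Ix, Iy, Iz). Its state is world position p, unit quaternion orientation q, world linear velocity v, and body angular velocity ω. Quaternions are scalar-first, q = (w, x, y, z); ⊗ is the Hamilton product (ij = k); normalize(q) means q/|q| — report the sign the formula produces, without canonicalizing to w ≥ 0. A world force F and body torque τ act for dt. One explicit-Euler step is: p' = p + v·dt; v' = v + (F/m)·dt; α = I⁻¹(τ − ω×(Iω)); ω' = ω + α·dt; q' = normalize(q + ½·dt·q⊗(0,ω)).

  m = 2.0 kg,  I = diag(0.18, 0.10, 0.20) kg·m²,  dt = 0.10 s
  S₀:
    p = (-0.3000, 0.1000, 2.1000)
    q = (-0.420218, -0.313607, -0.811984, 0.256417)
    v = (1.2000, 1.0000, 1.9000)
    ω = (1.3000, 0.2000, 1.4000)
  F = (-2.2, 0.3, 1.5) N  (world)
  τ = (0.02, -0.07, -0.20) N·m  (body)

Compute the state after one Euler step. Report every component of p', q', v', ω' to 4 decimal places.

a = F/m = (-1.1000, 0.1500, 0.7500)
p + v·dt = (-0.1800, 0.2000, 2.2900)
v' = v + a·dt = (1.0900, 1.0150, 1.9750)
gyro term ω×Iω = (0.0280, -0.0364, -0.0208)
α = I⁻¹(τ − ω×Iω) = (-0.0444, -0.3360, -0.8960)
new body rate ω' = (1.2956, 0.1664, 1.3104)
2q̇ = q⊗(0,ω) = (0.2111021, -1.7343444, 0.6883483, 0.4045526)
q + ½dt·q⊗(0,ω), renormalized = (-0.4078, -0.3985, -0.7740, 0.2754)

p' = (-0.1800, 0.2000, 2.2900)
q' = (-0.4078, -0.3985, -0.7740, 0.2754)
v' = (1.0900, 1.0150, 1.9750)
ω' = (1.2956, 0.1664, 1.3104)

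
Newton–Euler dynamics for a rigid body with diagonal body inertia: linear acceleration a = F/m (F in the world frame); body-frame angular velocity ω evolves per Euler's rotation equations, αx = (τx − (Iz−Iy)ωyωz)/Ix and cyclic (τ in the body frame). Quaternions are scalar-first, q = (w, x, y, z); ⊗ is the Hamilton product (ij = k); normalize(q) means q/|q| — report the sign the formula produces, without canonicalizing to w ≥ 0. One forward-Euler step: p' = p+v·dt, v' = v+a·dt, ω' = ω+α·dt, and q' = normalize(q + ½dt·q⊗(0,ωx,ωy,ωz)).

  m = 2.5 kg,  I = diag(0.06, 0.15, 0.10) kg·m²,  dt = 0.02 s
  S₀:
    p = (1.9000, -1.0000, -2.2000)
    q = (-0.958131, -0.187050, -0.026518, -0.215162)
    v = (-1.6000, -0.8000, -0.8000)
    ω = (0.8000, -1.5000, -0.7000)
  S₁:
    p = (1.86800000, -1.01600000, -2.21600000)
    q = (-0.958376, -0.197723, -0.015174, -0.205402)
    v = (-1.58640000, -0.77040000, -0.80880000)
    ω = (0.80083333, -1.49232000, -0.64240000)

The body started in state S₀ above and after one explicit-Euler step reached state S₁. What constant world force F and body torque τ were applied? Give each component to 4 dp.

Δω = ω₁−ω₀ = (0.00083333, 0.00768000, 0.05760000)
precession coupling = (-0.0525, 0.0224, -0.1080)
I·α + gyro = (-0.0500, 0.0800, 0.1800)
v₁ − v₀ = (0.01360000, 0.02960000, -0.00880000)
applied force F = (1.7000, 3.7000, -1.1000)

F = (1.7000, 3.7000, -1.1000)
τ = (-0.0500, 0.0800, 0.1800)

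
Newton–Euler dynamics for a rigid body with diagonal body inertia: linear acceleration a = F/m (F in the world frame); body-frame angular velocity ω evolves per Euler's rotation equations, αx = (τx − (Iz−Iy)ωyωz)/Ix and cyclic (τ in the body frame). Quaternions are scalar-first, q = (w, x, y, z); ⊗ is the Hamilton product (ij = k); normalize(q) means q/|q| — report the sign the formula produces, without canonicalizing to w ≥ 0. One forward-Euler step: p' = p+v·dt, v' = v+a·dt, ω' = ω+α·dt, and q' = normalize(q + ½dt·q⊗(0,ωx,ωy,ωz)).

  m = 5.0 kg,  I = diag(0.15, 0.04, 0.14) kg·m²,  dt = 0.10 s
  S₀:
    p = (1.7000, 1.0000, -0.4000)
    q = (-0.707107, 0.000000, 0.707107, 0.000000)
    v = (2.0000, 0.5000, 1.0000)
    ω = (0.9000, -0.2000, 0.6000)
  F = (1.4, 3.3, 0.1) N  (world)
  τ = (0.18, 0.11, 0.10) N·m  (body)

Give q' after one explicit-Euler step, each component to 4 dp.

q' = (-0.6990, -0.0106, 0.7131, -0.0530)

q⊗(0,ω) = (0.1414214, -0.2121321, 0.1414214, -1.0606605)
updated quaternion q' = (-0.6990, -0.0106, 0.7131, -0.0530)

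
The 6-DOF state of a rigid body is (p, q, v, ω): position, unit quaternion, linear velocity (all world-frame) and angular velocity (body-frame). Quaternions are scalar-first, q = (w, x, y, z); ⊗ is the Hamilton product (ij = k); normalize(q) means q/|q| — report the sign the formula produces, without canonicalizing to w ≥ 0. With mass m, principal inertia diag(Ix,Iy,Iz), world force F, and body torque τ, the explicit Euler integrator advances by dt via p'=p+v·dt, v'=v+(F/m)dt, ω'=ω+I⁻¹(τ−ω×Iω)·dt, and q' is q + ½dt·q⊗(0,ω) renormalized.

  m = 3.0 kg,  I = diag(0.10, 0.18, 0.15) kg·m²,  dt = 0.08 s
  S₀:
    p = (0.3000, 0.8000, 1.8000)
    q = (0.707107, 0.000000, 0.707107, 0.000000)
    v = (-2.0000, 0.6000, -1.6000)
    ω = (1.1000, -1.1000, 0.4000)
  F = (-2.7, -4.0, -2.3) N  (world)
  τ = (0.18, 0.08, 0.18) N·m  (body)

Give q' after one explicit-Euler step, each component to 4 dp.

q' = (0.7367, 0.0423, 0.6746, -0.0198)

q⊗(0,ω) = (0.7778177, 1.0606605, -0.7778177, -0.4949749)
updated quaternion q' = (0.7367, 0.0423, 0.6746, -0.0198)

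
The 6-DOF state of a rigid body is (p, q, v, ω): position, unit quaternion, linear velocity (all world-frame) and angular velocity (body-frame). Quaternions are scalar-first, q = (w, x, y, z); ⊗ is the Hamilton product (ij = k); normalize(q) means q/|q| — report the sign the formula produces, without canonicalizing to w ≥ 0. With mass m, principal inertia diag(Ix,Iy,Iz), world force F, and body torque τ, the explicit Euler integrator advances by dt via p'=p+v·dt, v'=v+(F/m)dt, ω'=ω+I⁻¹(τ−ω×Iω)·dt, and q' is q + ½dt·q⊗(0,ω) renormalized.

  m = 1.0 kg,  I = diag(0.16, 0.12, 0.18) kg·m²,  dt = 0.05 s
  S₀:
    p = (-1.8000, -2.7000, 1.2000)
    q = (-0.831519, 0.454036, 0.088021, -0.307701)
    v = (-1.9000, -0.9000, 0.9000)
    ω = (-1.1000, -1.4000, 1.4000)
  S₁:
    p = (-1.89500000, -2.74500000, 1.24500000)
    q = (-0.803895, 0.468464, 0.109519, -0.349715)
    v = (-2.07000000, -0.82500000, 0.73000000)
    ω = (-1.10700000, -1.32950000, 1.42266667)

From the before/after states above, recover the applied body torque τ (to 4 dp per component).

ω₁ − ω₀ = (-0.00700000, 0.07050000, 0.02266667)
ω₀×(Iω₀) = (-0.1176, 0.0308, -0.0616)
applied torque τ = (-0.1400, 0.2000, 0.0200)

τ = (-0.1400, 0.2000, 0.0200)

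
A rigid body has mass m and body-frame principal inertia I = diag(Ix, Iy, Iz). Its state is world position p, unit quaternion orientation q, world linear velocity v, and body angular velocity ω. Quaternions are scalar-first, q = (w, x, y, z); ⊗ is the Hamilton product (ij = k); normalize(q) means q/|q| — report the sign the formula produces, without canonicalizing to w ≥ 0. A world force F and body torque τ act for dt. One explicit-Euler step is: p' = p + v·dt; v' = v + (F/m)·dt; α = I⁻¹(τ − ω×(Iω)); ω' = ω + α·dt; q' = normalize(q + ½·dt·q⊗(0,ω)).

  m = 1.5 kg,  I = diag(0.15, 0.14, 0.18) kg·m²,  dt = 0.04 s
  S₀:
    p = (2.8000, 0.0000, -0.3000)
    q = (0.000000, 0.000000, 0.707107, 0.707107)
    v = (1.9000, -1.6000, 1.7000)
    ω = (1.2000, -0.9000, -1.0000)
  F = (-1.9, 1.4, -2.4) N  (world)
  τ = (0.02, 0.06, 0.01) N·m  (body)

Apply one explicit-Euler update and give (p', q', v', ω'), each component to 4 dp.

p' = (2.8760, -0.0640, -0.2320)
q' = (0.0269, -0.0014, 0.7236, 0.6897)
v' = (1.8493, -1.5627, 1.6360)
ω' = (1.1957, -0.8931, -1.0002)

gyro term ω×Iω = (0.0360, 0.0360, 0.0108)
(τ − ω×Iω)/I = (-0.1067, 0.1714, -0.0044)
new body rate ω' = (1.1957, -0.8931, -1.0002)
q⊗(0,ω) = (1.3435033, -0.0707107, 0.8485284, -0.8485284)
q' = normalize(q + ½dt·q⊗(0,ω)) = (0.0269, -0.0014, 0.7236, 0.6897)
p' = p + v·dt = (2.8760, -0.0640, -0.2320)
new velocity v' = (1.8493, -1.5627, 1.6360)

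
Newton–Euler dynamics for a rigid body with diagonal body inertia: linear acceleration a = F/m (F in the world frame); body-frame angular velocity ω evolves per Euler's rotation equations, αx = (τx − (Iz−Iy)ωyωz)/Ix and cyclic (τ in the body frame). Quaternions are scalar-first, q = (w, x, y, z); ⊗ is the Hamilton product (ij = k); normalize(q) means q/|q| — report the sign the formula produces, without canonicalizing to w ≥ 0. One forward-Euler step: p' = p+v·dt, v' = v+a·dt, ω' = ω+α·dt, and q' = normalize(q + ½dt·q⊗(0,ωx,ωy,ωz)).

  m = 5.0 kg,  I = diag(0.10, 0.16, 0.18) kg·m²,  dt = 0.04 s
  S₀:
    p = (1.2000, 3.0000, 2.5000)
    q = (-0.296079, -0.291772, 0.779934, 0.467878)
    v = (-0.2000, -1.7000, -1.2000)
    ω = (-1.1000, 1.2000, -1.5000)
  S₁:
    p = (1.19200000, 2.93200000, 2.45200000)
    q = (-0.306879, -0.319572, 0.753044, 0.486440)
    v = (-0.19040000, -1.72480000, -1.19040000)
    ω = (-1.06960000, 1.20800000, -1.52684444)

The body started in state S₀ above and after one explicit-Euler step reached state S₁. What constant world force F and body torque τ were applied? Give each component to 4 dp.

ω₁ − ω₀ = (0.03040000, 0.00800000, -0.02684444)
gyro term ω₀×Iω₀ = (-0.0360, -0.1320, -0.0792)
τ = I·(Δω/dt) + ω₀×(Iω₀) = (0.0400, -0.1000, -0.2000)
velocity change Δv = (0.00960000, -0.02480000, 0.00960000)
m·(v₁−v₀)/dt = (1.2000, -3.1000, 1.2000)

F = (1.2000, -3.1000, 1.2000)
τ = (0.0400, -0.1000, -0.2000)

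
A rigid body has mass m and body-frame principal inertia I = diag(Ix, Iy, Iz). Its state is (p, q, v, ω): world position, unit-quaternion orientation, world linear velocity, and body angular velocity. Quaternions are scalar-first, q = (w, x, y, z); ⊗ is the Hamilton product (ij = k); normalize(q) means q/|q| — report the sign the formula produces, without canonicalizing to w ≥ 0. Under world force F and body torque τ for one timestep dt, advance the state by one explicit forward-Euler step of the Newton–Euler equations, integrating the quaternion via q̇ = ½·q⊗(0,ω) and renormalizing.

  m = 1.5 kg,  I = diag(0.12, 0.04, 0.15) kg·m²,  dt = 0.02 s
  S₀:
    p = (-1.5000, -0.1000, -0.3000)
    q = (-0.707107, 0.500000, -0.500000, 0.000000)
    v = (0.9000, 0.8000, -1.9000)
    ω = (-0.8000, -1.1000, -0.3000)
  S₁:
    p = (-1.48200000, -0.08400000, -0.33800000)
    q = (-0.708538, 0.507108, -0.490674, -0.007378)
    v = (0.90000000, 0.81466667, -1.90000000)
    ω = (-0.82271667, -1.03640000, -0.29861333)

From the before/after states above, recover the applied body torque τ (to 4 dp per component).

τ = (-0.1000, 0.1200, -0.0600)

ω₁ − ω₀ = (-0.02271667, 0.06360000, 0.00138667)
I·α + gyro = (-0.1000, 0.1200, -0.0600)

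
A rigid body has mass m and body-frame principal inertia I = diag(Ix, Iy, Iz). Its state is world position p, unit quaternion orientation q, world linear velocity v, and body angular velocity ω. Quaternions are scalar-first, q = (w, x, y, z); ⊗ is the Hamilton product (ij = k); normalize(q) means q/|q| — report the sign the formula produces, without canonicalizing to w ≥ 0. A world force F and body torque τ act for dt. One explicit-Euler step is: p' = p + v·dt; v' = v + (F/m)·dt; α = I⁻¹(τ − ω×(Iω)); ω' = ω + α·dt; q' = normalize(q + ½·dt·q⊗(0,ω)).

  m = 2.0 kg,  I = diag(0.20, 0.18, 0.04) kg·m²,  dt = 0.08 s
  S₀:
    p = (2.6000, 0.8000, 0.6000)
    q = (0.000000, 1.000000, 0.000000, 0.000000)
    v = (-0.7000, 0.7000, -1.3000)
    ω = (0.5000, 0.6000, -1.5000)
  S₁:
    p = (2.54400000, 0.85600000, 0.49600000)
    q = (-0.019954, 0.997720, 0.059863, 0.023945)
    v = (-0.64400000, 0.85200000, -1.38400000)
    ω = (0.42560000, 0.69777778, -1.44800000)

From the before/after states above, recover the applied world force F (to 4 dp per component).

F = (1.4000, 3.8000, -2.1000)

v₁ − v₀ = (0.05600000, 0.15200000, -0.08400000)
applied force F = (1.4000, 3.8000, -2.1000)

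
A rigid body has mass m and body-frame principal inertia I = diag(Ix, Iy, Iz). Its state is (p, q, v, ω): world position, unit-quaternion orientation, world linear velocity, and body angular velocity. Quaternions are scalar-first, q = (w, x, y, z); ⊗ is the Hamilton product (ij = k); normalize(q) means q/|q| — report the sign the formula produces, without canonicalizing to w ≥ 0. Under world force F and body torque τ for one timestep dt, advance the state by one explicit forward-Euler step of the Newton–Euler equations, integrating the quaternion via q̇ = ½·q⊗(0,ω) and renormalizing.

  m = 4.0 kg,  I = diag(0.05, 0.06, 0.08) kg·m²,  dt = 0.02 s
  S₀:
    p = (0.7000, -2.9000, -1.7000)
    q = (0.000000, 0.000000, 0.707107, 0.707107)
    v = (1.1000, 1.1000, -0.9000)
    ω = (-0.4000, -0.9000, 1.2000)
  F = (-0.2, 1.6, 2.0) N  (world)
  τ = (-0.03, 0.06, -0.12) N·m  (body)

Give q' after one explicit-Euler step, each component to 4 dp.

q' = (-0.0021, 0.0148, 0.7042, 0.7098)

q⊗(0,ω) = (-0.2121321, 1.4849247, -0.2828428, 0.2828428)
q + ½dt·q⊗(0,ω), renormalized = (-0.0021, 0.0148, 0.7042, 0.7098)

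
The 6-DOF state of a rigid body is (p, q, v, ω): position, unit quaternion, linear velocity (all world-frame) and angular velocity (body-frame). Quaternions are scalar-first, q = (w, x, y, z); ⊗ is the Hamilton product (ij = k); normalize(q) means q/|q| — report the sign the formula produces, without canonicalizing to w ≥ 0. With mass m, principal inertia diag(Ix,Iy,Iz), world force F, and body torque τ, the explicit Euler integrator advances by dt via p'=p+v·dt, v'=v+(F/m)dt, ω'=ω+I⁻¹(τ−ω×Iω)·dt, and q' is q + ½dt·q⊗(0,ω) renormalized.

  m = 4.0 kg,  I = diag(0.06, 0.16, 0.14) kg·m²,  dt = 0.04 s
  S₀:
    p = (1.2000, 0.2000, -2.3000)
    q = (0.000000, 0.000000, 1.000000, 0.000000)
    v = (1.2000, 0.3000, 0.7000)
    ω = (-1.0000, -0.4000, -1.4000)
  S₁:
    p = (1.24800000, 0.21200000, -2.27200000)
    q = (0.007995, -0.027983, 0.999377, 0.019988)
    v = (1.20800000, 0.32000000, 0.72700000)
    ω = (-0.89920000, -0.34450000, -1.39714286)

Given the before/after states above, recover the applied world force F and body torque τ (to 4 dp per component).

F = (0.8000, 2.0000, 2.7000)
τ = (0.1400, 0.1100, 0.0500)

Δω = ω₁−ω₀ = (0.10080000, 0.05550000, 0.00285714)
gyro term ω₀×Iω₀ = (-0.0112, -0.1120, 0.0400)
I·α + gyro = (0.1400, 0.1100, 0.0500)
v₁ − v₀ = (0.00800000, 0.02000000, 0.02700000)
m·(v₁−v₀)/dt = (0.8000, 2.0000, 2.7000)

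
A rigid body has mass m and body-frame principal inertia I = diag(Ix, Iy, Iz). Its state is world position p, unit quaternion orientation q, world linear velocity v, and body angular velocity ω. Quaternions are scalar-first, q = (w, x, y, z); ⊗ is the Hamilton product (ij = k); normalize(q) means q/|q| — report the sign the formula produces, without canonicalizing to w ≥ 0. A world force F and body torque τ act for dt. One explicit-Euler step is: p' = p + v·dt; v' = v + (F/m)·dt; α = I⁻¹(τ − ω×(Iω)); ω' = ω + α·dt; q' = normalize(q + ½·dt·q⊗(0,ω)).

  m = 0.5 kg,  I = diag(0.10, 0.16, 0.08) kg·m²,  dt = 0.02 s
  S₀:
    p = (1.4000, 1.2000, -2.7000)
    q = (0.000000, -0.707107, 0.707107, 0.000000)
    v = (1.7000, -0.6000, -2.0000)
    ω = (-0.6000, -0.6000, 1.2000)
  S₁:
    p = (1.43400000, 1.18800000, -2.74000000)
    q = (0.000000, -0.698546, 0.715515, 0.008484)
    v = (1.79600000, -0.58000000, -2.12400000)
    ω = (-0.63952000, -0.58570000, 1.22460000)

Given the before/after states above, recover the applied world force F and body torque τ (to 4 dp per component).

F = (2.4000, 0.5000, -3.1000)
τ = (-0.1400, 0.1000, 0.1200)

Δv = v₁−v₀ = (0.09600000, 0.02000000, -0.12400000)
F = m·Δv/dt = (2.4000, 0.5000, -3.1000)
rate change Δω = (-0.03952000, 0.01430000, 0.02460000)
gyro term ω₀×Iω₀ = (0.0576, -0.0144, 0.0216)
τ = I·(Δω/dt) + ω₀×(Iω₀) = (-0.1400, 0.1000, 0.1200)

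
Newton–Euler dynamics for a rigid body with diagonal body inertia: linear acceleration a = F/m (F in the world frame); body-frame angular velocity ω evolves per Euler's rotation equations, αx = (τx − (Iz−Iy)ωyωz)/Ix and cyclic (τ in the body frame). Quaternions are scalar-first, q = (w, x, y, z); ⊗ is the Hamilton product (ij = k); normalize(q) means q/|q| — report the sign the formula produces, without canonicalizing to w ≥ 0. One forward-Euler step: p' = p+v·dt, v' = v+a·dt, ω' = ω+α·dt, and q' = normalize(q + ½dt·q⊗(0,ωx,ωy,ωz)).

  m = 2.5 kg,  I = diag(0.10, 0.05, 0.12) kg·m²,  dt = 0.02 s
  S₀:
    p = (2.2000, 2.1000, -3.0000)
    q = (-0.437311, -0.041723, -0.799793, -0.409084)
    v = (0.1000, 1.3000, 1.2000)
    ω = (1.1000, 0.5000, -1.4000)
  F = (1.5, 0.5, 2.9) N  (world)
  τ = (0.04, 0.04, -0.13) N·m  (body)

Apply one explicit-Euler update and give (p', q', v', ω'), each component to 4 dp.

p' = (2.2020, 2.1260, -2.9760)
q' = (-0.4385, -0.0333, -0.8069, -0.3943)
v' = (0.1120, 1.3040, 1.2232)
ω' = (1.1178, 0.5037, -1.4171)

a = (0.6000, 0.2000, 1.1600)
p' = p + v·dt = (2.2020, 2.1260, -2.9760)
new velocity v' = (0.1120, 1.3040, 1.2232)
angular accel α = (0.8900, 0.1840, -0.8542)
ω' = ω + α·dt = (1.1178, 0.5037, -1.4171)
q⊗(0,ω) = (-0.1269258, 0.8432101, -0.7270601, 1.4711462)
q' = normalize(q + ½dt·q⊗(0,ω)) = (-0.4385, -0.0333, -0.8069, -0.3943)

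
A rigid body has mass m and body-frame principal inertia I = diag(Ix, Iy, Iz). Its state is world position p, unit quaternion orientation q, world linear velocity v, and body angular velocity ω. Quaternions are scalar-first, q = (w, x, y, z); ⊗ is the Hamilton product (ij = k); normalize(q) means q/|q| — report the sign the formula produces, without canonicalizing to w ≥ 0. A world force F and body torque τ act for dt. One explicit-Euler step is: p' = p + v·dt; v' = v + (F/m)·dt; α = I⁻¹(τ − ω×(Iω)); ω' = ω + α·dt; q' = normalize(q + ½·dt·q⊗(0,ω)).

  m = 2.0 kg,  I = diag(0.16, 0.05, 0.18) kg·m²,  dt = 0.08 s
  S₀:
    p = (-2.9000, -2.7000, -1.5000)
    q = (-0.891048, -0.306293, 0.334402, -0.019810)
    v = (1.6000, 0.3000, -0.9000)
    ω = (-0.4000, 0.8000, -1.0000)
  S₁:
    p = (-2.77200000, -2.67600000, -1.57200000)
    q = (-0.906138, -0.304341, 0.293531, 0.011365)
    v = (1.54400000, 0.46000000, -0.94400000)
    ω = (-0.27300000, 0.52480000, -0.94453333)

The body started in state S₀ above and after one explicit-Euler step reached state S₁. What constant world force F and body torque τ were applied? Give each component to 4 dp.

F = (-1.4000, 4.0000, -1.1000)
τ = (0.1500, -0.1800, 0.1600)

Δω = ω₁−ω₀ = (0.12700000, -0.27520000, 0.05546667)
gyro term ω₀×Iω₀ = (-0.1040, -0.0080, 0.0352)
applied torque τ = (0.1500, -0.1800, 0.1600)
Δv = v₁−v₀ = (-0.05600000, 0.16000000, -0.04400000)
applied force F = (-1.4000, 4.0000, -1.1000)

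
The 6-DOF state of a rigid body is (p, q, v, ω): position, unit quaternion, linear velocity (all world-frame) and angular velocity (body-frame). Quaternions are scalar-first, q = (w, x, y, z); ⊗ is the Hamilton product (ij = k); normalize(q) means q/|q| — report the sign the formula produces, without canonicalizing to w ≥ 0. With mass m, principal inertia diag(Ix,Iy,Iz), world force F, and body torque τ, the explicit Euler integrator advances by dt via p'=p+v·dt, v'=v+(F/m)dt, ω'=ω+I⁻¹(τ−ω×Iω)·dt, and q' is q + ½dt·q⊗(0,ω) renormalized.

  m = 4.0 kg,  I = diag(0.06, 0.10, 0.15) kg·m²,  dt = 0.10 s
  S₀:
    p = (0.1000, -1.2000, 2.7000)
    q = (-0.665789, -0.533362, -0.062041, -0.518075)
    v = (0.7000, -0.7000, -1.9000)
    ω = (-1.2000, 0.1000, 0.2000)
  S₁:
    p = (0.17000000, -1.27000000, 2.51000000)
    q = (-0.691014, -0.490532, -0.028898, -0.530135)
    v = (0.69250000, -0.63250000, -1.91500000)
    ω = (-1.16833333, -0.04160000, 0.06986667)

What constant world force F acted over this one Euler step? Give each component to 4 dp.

v₁ − v₀ = (-0.00750000, 0.06750000, -0.01500000)
F = m·Δv/dt = (-0.3000, 2.7000, -0.6000)

F = (-0.3000, 2.7000, -0.6000)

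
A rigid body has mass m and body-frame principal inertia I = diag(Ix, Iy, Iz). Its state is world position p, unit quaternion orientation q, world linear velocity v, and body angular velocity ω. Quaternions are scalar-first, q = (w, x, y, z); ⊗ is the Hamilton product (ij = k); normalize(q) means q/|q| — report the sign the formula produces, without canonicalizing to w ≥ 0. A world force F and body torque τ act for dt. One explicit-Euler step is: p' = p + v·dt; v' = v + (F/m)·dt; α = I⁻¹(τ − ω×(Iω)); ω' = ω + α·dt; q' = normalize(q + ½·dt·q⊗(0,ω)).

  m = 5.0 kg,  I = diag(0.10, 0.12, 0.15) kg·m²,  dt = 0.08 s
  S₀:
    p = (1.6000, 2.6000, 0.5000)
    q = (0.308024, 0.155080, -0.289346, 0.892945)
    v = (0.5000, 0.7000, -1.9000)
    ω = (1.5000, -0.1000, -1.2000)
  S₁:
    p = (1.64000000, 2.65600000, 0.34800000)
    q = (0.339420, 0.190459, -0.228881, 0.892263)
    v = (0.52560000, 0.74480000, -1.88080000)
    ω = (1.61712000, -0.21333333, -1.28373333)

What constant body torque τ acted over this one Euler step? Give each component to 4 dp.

Δω = ω₁−ω₀ = (0.11712000, -0.11333333, -0.08373333)
I·α + gyro = (0.1500, -0.0800, -0.1600)

τ = (0.1500, -0.0800, -0.1600)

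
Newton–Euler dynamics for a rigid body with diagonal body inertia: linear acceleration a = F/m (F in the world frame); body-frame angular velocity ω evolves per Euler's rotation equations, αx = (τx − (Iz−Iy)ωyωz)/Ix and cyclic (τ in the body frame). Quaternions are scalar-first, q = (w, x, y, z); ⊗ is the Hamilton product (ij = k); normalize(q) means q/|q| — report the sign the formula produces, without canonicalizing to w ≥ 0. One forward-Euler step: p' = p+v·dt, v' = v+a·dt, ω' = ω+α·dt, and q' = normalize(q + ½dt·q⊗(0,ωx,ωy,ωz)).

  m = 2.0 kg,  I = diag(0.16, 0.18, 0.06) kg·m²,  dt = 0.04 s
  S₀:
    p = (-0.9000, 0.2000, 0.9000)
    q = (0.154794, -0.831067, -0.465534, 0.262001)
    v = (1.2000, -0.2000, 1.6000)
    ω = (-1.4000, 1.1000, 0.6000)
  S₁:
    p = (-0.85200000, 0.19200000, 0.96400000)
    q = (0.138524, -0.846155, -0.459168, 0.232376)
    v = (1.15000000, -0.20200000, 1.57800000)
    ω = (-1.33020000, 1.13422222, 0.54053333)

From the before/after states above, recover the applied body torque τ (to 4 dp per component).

τ = (0.2000, 0.0700, -0.1200)

ω₁ − ω₀ = (0.06980000, 0.03422222, -0.05946667)
precession coupling = (-0.0792, -0.0840, -0.0308)
τ = I·(Δω/dt) + ω₀×(Iω₀) = (0.2000, 0.0700, -0.1200)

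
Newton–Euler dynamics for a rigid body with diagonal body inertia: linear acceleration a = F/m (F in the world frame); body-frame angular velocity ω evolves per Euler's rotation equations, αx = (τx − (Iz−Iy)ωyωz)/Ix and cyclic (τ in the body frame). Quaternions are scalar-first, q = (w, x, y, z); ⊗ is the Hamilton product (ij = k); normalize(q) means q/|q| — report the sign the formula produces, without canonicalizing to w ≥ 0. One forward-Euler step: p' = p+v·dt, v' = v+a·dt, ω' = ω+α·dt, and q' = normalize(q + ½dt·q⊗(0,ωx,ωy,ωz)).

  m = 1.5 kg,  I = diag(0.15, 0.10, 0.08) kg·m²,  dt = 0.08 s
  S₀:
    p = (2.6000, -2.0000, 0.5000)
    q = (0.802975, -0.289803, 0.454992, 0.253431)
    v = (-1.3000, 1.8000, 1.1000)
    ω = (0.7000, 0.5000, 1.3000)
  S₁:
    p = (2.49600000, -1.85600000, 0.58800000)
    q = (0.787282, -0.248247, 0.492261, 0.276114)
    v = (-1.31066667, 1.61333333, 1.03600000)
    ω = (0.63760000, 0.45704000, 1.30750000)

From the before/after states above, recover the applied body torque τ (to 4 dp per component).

Δω = ω₁−ω₀ = (-0.06240000, -0.04296000, 0.00750000)
I·α + gyro = (-0.1300, 0.0100, -0.0100)

τ = (-0.1300, 0.0100, -0.0100)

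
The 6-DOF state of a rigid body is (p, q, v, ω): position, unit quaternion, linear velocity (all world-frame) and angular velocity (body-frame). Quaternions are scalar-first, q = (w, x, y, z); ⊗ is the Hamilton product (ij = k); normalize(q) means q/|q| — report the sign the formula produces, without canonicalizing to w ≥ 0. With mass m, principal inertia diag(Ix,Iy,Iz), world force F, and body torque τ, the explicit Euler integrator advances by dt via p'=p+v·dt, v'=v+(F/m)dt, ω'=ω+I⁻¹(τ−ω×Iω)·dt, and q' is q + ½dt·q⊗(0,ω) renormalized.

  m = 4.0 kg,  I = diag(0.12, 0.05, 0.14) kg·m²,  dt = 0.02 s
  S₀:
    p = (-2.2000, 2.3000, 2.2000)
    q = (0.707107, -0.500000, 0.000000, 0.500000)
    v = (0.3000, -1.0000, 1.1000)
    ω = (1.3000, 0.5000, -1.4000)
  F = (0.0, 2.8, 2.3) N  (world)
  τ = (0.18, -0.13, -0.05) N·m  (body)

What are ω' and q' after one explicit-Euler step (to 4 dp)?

ω×(Iω) gyroscopic = (-0.0630, 0.0364, -0.0455)
α = I⁻¹(τ − ω×Iω) = (2.0250, -3.3280, -0.0321)
ω + α·dt = (1.3405, 0.4334, -1.4006)
2q̇ = q⊗(0,ω) = (1.3500000, 0.6692391, 0.3035535, -1.2399498)
q + ½dt·q⊗(0,ω), renormalized = (0.7205, -0.4932, 0.0030, 0.4875)

ω' = (1.3405, 0.4334, -1.4006)
q' = (0.7205, -0.4932, 0.0030, 0.4875)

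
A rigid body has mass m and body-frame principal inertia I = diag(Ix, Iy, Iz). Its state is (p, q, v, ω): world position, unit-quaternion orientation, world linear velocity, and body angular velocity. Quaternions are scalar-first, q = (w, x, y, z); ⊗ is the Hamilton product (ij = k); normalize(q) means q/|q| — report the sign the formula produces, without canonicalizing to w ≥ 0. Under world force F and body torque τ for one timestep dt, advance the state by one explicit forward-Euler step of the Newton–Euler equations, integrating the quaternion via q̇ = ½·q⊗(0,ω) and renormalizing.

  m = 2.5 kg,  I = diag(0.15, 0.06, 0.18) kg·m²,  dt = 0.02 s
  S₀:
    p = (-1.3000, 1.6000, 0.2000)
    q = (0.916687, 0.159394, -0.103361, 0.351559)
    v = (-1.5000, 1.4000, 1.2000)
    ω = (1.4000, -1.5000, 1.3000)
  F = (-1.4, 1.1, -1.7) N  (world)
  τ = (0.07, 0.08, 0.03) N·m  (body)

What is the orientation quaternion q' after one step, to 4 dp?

q' = (0.9081, 0.1761, -0.1142, 0.3624)

Hamilton product q⊗(0,ω) = (-0.8352198, 1.6763310, -1.0900601, 1.0973075)
q + ½dt·q⊗(0,ω), renormalized = (0.9081, 0.1761, -0.1142, 0.3624)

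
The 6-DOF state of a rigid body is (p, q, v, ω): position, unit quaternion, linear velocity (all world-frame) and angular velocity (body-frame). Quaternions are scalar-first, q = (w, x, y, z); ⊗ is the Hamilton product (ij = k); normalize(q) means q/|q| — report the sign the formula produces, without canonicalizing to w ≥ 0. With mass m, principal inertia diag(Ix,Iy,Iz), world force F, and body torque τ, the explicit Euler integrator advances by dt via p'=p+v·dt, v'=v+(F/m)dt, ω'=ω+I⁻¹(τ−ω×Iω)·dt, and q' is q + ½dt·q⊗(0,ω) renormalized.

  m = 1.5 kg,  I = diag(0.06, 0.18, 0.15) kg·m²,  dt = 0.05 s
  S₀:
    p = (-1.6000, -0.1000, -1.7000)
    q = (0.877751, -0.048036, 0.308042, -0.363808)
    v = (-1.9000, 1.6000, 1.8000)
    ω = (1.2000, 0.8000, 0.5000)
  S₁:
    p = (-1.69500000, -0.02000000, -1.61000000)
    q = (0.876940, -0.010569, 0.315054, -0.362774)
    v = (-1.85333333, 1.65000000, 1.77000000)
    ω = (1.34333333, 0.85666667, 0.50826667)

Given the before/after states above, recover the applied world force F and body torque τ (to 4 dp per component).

Δω = ω₁−ω₀ = (0.14333333, 0.05666667, 0.00826667)
applied torque τ = (0.1600, 0.1500, 0.1400)
Δv = v₁−v₀ = (0.04666667, 0.05000000, -0.03000000)
applied force F = (1.4000, 1.5000, -0.9000)

F = (1.4000, 1.5000, -0.9000)
τ = (0.1600, 0.1500, 0.1400)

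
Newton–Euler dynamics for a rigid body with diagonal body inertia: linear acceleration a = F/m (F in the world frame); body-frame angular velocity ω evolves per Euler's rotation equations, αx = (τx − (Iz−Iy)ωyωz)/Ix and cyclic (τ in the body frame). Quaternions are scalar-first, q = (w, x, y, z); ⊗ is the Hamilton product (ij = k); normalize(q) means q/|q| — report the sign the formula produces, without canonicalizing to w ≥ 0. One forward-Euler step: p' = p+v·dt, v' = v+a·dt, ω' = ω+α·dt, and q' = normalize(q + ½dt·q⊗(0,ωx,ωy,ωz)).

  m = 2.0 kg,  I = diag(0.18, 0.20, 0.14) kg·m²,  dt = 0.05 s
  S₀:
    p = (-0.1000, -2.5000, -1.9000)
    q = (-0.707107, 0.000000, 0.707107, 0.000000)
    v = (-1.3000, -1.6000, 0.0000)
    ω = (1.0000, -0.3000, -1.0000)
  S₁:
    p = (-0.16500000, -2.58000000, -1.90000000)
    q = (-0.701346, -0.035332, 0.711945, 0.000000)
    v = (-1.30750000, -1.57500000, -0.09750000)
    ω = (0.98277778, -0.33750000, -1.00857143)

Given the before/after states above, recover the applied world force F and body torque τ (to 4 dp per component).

F = (-0.3000, 1.0000, -3.9000)
τ = (-0.0800, -0.1900, -0.0300)

velocity change Δv = (-0.00750000, 0.02500000, -0.09750000)
applied force F = (-0.3000, 1.0000, -3.9000)
ω₁ − ω₀ = (-0.01722222, -0.03750000, -0.00857143)
gyro term ω₀×Iω₀ = (-0.0180, -0.0400, -0.0060)
τ = I·(Δω/dt) + ω₀×(Iω₀) = (-0.0800, -0.1900, -0.0300)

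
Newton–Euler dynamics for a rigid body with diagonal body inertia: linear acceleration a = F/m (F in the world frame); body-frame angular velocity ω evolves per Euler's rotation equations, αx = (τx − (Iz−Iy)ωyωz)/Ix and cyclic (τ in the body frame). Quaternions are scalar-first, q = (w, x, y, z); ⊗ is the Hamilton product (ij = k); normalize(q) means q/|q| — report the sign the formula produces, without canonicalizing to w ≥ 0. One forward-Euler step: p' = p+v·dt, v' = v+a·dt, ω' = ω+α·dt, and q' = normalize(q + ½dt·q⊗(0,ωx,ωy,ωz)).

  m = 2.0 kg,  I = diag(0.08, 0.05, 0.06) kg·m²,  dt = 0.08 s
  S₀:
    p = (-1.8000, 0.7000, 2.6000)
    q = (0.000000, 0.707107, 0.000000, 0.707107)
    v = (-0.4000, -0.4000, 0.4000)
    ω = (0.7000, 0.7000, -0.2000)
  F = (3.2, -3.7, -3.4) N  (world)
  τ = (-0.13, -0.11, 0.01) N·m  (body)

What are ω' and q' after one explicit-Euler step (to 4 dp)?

ω' = (0.5714, 0.5285, -0.1671)
q' = (-0.0141, 0.6867, 0.0254, 0.7263)

angular accel α = (-1.6075, -2.1440, 0.4117)
ω + α·dt = (0.5714, 0.5285, -0.1671)
2q̇ = q⊗(0,ω) = (-0.3535535, -0.4949749, 0.6363963, 0.4949749)
q' = normalize(q + ½dt·q⊗(0,ω)) = (-0.0141, 0.6867, 0.0254, 0.7263)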